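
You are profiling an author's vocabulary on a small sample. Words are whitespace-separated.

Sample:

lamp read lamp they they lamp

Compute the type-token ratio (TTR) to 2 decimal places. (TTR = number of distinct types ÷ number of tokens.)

N = 6 tokens, V = 3 types.
TTR = V / N = 3 / 6 = 0.50

0.50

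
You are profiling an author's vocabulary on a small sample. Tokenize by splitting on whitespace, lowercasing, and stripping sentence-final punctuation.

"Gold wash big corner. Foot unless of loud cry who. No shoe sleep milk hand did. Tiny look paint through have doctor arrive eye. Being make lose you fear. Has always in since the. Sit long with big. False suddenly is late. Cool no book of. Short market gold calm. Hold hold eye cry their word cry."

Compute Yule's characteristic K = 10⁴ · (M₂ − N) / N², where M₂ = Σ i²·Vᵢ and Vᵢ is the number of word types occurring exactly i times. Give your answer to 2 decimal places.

55.40

Frequencies: cry:3, gold:2, big:2, of:2, no:2, eye:2, hold:2, wash:1, corner:1, foot:1, unless:1, loud:1, who:1, shoe:1, sleep:1, milk:1, hand:1, did:1, tiny:1, look:1, … (29 more, each freq 1)
N = 57. Frequency spectrum: V_1=42, V_2=6, V_3=1
M₂ = 1²·42 + 2²·6 + 3²·1 = 75
K = 10000 × (75 − 57) / 57² = 55.40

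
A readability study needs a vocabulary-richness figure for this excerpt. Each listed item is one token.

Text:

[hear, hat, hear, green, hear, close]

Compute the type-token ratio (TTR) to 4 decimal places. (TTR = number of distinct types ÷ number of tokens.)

0.6667

N = 6 tokens, V = 4 types.
TTR = V / N = 4 / 6 = 0.6667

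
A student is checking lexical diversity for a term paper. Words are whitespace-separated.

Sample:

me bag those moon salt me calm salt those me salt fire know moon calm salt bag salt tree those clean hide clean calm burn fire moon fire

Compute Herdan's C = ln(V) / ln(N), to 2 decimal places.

N = 28, V = 12.
ln(V) = 2.484907, ln(N) = 3.332205
C = 2.484907 / 3.332205 = 0.75

0.75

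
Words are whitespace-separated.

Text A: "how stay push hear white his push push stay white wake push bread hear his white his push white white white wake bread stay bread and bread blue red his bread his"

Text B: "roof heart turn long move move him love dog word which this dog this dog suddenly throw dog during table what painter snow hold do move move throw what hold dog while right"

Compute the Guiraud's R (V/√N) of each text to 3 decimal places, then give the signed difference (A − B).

A: V=11, N=32, R=1.945
B: V=22, N=33, R=3.830
Difference = 1.945 − 3.830 = -1.885

-1.885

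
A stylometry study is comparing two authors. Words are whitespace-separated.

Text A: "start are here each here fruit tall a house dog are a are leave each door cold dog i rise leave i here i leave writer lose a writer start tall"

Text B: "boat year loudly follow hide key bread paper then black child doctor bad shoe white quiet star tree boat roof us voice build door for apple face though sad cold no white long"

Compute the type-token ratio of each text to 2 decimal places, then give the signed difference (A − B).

TTR(A) = 16/31 = 0.52
TTR(B) = 31/33 = 0.94
Difference = 0.52 − 0.94 = -0.42

-0.42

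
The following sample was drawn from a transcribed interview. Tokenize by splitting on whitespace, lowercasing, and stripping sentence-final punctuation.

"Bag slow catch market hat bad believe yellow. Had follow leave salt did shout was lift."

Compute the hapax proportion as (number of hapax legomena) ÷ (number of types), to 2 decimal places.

1.00

Frequencies: bag:1, slow:1, catch:1, market:1, hat:1, bad:1, believe:1, yellow:1, had:1, follow:1, leave:1, salt:1, did:1, shout:1, was:1, lift:1
Hapax count = 16; type count = 16.
Ratio = 16 / 16 = 1.00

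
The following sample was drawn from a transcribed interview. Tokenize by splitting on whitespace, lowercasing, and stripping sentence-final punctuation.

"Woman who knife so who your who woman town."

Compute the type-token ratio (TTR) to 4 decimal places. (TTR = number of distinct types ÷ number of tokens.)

0.6667

N = 9 tokens, V = 6 types.
TTR = V / N = 6 / 9 = 0.6667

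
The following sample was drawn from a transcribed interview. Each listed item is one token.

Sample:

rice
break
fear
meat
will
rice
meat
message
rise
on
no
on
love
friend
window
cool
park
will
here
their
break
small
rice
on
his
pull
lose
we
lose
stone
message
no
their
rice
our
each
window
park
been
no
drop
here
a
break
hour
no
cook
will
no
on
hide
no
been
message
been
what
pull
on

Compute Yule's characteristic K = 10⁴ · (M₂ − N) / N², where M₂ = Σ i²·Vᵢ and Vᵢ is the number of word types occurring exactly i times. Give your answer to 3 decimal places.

Frequencies: no:6, on:5, rice:4, break:3, will:3, message:3, been:3, meat:2, window:2, park:2, here:2, their:2, pull:2, lose:2, fear:1, rise:1, love:1, friend:1, cool:1, small:1, … (11 more, each freq 1)
N = 58. Frequency spectrum: V_1=17, V_2=7, V_3=4, V_4=1, V_5=1, V_6=1
M₂ = 1²·17 + 2²·7 + 3²·4 + 4²·1 + 5²·1 + 6²·1 = 158
K = 10000 × (158 − 58) / 58² = 297.265

297.265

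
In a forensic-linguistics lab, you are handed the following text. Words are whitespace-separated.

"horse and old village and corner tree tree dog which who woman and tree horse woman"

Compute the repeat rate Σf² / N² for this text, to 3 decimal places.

Frequencies: and:3, tree:3, horse:2, woman:2, old:1, village:1, corner:1, dog:1, which:1, who:1
Σf² = 32; N² = 256
Repeat rate = 32 / 256 = 0.125

0.125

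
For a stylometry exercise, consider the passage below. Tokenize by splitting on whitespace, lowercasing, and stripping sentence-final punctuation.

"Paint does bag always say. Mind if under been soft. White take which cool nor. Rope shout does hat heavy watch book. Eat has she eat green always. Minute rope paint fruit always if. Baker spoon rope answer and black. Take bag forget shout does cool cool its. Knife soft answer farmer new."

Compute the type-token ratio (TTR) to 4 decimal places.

0.6981

N = 53 tokens, V = 37 types.
TTR = V / N = 37 / 53 = 0.6981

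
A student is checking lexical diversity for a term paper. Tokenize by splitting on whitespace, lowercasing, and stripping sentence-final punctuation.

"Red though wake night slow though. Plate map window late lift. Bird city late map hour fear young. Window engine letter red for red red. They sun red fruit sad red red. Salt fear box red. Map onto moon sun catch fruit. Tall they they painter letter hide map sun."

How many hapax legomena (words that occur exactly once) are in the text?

20

Frequencies: red:8, map:4, they:3, sun:3, though:2, window:2, late:2, fear:2, letter:2, fruit:2, wake:1, night:1, slow:1, plate:1, lift:1, bird:1, city:1, hour:1, young:1, engine:1, … (10 more, each freq 1)
Hapax (freq=1): bird, box, catch, city, engine, for, hide, hour, lift, moon, night, onto, painter, plate, sad, salt, slow, tall, wake, young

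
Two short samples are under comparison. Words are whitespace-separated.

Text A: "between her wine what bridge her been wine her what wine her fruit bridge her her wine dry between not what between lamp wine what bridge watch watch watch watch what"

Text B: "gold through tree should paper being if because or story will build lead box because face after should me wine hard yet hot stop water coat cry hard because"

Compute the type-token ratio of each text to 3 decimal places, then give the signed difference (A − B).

-0.507

TTR(A) = 11/31 = 0.355
TTR(B) = 25/29 = 0.862
Difference = 0.355 − 0.862 = -0.507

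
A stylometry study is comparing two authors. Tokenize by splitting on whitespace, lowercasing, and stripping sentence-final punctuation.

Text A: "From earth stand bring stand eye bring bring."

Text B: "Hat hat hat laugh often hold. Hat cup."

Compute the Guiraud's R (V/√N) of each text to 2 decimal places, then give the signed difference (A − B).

0.00

A: V=5, N=8, R=1.77
B: V=5, N=8, R=1.77
Difference = 1.77 − 1.77 = 0.00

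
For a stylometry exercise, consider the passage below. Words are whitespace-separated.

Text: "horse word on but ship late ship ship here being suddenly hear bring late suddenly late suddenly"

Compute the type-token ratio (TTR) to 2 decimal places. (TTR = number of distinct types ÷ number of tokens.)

0.65

N = 17 tokens, V = 11 types.
TTR = V / N = 11 / 17 = 0.65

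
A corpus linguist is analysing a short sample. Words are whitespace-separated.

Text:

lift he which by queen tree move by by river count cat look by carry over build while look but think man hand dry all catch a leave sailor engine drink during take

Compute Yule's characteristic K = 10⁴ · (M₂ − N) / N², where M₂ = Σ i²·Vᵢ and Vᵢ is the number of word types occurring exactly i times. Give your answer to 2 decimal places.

Frequencies: by:4, look:2, lift:1, he:1, which:1, queen:1, tree:1, move:1, river:1, count:1, cat:1, carry:1, over:1, build:1, while:1, but:1, think:1, man:1, hand:1, dry:1, … (9 more, each freq 1)
N = 33. Frequency spectrum: V_1=27, V_2=1, V_4=1
M₂ = 1²·27 + 2²·1 + 4²·1 = 47
K = 10000 × (47 − 33) / 33² = 128.56

128.56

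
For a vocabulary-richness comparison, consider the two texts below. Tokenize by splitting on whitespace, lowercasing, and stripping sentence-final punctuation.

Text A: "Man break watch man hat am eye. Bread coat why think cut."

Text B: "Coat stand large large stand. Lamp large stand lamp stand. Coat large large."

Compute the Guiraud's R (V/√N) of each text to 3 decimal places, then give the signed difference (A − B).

2.066

A: V=11, N=12, R=3.175
B: V=4, N=13, R=1.109
Difference = 3.175 − 1.109 = 2.066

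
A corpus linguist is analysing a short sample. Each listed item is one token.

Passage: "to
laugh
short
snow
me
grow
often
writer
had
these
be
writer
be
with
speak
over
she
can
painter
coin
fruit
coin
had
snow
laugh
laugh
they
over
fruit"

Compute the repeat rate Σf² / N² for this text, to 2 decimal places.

0.06

Frequencies: laugh:3, snow:2, writer:2, had:2, be:2, over:2, coin:2, fruit:2, to:1, short:1, me:1, grow:1, often:1, these:1, with:1, speak:1, she:1, can:1, painter:1, they:1
Σf² = 49; N² = 841
Repeat rate = 49 / 841 = 0.06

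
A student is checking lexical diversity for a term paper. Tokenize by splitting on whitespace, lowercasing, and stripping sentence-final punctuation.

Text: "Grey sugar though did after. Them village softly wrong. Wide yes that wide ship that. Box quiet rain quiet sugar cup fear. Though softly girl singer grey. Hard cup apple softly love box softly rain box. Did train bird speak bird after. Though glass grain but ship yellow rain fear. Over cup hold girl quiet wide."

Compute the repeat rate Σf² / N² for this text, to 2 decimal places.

0.04

Frequencies: softly:4, though:3, wide:3, box:3, quiet:3, rain:3, cup:3, grey:2, sugar:2, did:2, after:2, that:2, ship:2, fear:2, girl:2, bird:2, them:1, village:1, wrong:1, yes:1, … (12 more, each freq 1)
Σf² = 122; N² = 3136
Repeat rate = 122 / 3136 = 0.04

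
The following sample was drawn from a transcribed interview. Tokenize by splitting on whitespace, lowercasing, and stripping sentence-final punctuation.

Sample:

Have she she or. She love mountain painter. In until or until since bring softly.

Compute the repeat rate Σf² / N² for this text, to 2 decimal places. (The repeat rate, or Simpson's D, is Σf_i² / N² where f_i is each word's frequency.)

0.11

Frequencies: she:3, or:2, until:2, have:1, love:1, mountain:1, painter:1, in:1, since:1, bring:1, softly:1
Σf² = 25; N² = 225
Repeat rate = 25 / 225 = 0.11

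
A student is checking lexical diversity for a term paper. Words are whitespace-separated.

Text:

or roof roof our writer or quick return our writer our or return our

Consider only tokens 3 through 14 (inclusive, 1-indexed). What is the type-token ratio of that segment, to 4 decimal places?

Segment tokens 3–14: roof, our, writer, or, quick, return, our, writer, our, or, return, our
Segment N = 12, segment V = 6.
TTR = 6 / 12 = 0.5000

0.5000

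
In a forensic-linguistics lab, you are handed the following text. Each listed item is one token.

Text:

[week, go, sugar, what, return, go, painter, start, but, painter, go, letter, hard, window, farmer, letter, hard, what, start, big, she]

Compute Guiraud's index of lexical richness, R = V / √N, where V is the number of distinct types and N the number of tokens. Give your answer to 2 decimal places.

3.06

N = 21, V = 14.
√N = 4.582576
R = 14 / 4.582576 = 3.06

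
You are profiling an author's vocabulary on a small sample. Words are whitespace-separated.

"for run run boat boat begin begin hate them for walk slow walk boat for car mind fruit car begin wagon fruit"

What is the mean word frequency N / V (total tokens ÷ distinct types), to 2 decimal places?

1.83

N = 22 tokens, V = 12 types.
Mean frequency = N / V = 22 / 12 = 1.83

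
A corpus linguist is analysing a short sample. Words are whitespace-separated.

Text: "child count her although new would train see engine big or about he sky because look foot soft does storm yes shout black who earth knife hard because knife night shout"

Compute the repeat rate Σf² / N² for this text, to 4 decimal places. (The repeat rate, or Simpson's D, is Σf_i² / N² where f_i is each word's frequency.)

0.0385

Frequencies: because:2, shout:2, knife:2, child:1, count:1, her:1, although:1, new:1, would:1, train:1, see:1, engine:1, big:1, or:1, about:1, he:1, sky:1, look:1, foot:1, soft:1, … (8 more, each freq 1)
Σf² = 37; N² = 961
Repeat rate = 37 / 961 = 0.0385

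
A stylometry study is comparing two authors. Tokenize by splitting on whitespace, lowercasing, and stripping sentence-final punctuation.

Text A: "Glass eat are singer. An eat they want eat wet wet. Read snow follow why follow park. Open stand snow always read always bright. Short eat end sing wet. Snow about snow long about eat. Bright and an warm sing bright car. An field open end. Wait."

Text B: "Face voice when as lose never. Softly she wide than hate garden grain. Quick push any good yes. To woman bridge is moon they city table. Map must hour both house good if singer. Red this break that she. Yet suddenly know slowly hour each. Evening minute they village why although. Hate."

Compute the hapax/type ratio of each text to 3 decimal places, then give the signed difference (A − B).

A: hapax=15, V=27, ratio=0.556
B: hapax=42, V=47, ratio=0.894
Difference = 0.556 − 0.894 = -0.338

-0.338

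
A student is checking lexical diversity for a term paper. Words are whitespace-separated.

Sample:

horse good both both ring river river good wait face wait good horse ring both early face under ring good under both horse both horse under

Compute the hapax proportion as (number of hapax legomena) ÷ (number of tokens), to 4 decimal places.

0.0385

Frequencies: both:5, horse:4, good:4, ring:3, under:3, river:2, wait:2, face:2, early:1
Hapax count = 1; token count = 26.
Ratio = 1 / 26 = 0.0385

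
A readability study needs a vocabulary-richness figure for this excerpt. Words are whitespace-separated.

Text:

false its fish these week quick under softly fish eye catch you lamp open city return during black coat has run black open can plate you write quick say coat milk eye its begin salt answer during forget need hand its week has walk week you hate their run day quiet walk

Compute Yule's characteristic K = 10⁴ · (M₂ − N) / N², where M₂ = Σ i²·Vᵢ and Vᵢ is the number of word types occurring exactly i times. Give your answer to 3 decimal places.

Frequencies: its:3, week:3, you:3, fish:2, quick:2, eye:2, open:2, during:2, black:2, coat:2, has:2, run:2, walk:2, false:1, these:1, under:1, softly:1, catch:1, lamp:1, city:1, … (16 more, each freq 1)
N = 52. Frequency spectrum: V_1=23, V_2=10, V_3=3
M₂ = 1²·23 + 2²·10 + 3²·3 = 90
K = 10000 × (90 − 52) / 52² = 140.533

140.533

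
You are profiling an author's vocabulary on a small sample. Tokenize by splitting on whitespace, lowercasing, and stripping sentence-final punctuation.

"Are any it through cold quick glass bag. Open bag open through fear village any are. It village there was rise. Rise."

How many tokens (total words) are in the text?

Tokens: are, any, it, through, cold, quick, glass, bag, open, bag, open, through, fear, village, any, are, it, village, there, was, rise, rise
N = 22

22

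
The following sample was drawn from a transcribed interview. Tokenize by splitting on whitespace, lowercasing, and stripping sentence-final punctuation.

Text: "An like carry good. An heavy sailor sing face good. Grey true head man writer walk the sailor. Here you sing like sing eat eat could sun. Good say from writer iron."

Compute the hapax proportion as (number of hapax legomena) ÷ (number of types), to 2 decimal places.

0.70

Frequencies: good:3, sing:3, an:2, like:2, sailor:2, writer:2, eat:2, carry:1, heavy:1, face:1, grey:1, true:1, head:1, man:1, walk:1, the:1, here:1, you:1, could:1, sun:1, … (3 more, each freq 1)
Hapax count = 16; type count = 23.
Ratio = 16 / 23 = 0.70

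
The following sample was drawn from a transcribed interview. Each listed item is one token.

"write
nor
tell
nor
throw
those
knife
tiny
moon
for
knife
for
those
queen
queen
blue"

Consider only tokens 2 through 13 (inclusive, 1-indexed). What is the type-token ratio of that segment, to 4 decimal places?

Segment tokens 2–13: nor, tell, nor, throw, those, knife, tiny, moon, for, knife, for, those
Segment N = 12, segment V = 8.
TTR = 8 / 12 = 0.6667

0.6667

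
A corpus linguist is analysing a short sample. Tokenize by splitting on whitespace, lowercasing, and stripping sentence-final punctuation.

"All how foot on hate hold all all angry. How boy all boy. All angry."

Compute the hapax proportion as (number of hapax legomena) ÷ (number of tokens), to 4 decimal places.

Frequencies: all:5, how:2, angry:2, boy:2, foot:1, on:1, hate:1, hold:1
Hapax count = 4; token count = 15.
Ratio = 4 / 15 = 0.2667

0.2667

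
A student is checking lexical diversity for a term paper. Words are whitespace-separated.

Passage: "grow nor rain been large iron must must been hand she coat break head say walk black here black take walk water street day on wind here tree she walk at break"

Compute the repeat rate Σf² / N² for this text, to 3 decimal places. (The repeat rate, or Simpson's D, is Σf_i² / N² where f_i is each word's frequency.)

0.049

Frequencies: walk:3, been:2, must:2, she:2, break:2, black:2, here:2, grow:1, nor:1, rain:1, large:1, iron:1, hand:1, coat:1, head:1, say:1, take:1, water:1, street:1, day:1, … (4 more, each freq 1)
Σf² = 50; N² = 1024
Repeat rate = 50 / 1024 = 0.049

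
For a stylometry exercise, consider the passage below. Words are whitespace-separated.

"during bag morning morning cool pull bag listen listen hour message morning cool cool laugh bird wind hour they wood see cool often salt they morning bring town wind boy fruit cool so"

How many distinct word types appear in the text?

21

Distinct types: {bag, bird, boy, bring, cool, during, fruit, hour, laugh, listen, message, morning, often, pull, salt, see, so, they, town, wind, wood}
V = 21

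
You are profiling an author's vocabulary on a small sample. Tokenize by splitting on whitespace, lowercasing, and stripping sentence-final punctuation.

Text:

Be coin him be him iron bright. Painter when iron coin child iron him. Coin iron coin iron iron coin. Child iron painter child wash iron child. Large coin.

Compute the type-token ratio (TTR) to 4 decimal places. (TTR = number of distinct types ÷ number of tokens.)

0.3448

N = 29 tokens, V = 10 types.
TTR = V / N = 10 / 29 = 0.3448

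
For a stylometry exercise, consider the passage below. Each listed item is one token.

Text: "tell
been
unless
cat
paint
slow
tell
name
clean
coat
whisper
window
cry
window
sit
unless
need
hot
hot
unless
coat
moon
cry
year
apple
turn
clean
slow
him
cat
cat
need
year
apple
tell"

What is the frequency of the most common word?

3

Frequencies: tell:3, unless:3, cat:3, slow:2, clean:2, coat:2, window:2, cry:2, need:2, hot:2, year:2, apple:2, been:1, paint:1, name:1, whisper:1, sit:1, moon:1, turn:1, him:1
Most common: 'tell' with frequency 3.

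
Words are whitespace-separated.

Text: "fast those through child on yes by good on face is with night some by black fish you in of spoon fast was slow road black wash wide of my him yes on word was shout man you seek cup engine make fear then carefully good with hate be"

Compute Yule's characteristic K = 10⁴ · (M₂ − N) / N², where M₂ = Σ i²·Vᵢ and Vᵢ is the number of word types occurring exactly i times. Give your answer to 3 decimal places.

Frequencies: on:3, fast:2, yes:2, by:2, good:2, with:2, black:2, you:2, of:2, was:2, those:1, through:1, child:1, face:1, is:1, night:1, some:1, fish:1, in:1, spoon:1, … (18 more, each freq 1)
N = 49. Frequency spectrum: V_1=28, V_2=9, V_3=1
M₂ = 1²·28 + 2²·9 + 3²·1 = 73
K = 10000 × (73 − 49) / 49² = 99.958

99.958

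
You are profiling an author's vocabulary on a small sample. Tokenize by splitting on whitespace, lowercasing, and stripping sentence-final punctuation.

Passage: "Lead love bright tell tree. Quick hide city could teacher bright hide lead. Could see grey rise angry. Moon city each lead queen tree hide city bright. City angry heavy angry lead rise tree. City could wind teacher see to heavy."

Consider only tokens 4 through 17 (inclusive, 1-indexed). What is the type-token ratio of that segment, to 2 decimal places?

Segment tokens 4–17: tell, tree, quick, hide, city, could, teacher, bright, hide, lead, could, see, grey, rise
Segment N = 14, segment V = 12.
TTR = 12 / 14 = 0.86

0.86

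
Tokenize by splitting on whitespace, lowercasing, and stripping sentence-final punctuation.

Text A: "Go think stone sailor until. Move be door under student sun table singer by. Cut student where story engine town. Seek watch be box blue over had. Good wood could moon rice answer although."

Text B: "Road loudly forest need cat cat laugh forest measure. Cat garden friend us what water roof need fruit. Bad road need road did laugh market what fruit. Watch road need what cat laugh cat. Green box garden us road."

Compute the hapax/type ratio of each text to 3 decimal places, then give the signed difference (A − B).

0.388

A: hapax=30, V=32, ratio=0.938
B: hapax=11, V=20, ratio=0.550
Difference = 0.938 − 0.550 = 0.388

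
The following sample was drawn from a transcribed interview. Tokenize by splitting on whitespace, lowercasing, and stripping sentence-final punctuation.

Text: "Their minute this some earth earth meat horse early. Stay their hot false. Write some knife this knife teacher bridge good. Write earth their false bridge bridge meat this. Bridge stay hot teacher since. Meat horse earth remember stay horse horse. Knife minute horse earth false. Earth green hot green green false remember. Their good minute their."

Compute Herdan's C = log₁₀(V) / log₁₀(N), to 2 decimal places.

N = 57, V = 19.
log₁₀(V) = 1.278754, log₁₀(N) = 1.755875
C = 1.278754 / 1.755875 = 0.73

0.73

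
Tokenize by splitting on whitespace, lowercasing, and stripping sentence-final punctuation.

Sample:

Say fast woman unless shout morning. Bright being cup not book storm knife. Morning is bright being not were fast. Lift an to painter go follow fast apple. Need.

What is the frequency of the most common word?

3

Frequencies: fast:3, morning:2, bright:2, being:2, not:2, say:1, woman:1, unless:1, shout:1, cup:1, book:1, storm:1, knife:1, is:1, were:1, lift:1, an:1, to:1, painter:1, go:1, … (3 more, each freq 1)
Most common: 'fast' with frequency 3.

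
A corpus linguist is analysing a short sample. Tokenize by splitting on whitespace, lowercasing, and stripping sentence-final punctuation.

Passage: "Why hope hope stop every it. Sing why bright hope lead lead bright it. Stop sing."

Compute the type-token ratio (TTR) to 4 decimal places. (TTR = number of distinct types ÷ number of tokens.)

N = 16 tokens, V = 8 types.
TTR = V / N = 8 / 16 = 0.5000

0.5000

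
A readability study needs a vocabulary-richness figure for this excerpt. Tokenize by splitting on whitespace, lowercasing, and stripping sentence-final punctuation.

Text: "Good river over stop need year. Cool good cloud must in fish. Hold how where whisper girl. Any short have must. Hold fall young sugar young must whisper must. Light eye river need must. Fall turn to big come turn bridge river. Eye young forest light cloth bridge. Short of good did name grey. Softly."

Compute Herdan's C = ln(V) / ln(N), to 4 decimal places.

0.8942

N = 55, V = 36.
ln(V) = 3.583519, ln(N) = 4.007333
C = 3.583519 / 4.007333 = 0.8942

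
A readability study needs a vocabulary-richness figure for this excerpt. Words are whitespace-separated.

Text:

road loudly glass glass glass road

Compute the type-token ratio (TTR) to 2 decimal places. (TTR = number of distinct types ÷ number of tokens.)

0.50

N = 6 tokens, V = 3 types.
TTR = V / N = 3 / 6 = 0.50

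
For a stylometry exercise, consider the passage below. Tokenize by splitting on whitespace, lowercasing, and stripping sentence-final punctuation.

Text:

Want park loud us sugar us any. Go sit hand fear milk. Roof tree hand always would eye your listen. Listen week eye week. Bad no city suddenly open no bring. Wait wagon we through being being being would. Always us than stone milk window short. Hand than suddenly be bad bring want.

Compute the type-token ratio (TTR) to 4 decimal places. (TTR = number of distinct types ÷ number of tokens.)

0.6604

N = 53 tokens, V = 35 types.
TTR = V / N = 35 / 53 = 0.6604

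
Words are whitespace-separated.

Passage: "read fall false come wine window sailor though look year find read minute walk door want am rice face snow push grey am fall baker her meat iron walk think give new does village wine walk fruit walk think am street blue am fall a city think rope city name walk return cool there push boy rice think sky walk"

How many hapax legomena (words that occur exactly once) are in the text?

33

Frequencies: walk:6, am:4, think:4, fall:3, read:2, wine:2, rice:2, push:2, city:2, false:1, come:1, window:1, sailor:1, though:1, look:1, year:1, find:1, minute:1, door:1, want:1, … (22 more, each freq 1)
Hapax (freq=1): a, baker, blue, boy, come, cool, does, door, face, false, find, fruit, give, grey, her, iron, look, meat, minute, name, new, return, rope, sailor, sky, snow, street, there, though, village, want, window, year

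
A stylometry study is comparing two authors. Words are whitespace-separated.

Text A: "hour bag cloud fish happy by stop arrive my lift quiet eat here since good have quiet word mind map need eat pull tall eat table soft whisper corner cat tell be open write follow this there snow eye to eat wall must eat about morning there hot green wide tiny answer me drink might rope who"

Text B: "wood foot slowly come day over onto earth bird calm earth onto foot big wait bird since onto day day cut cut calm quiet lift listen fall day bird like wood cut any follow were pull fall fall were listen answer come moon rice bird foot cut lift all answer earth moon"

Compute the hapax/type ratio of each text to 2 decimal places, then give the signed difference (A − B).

0.50

A: hapax=48, V=51, ratio=0.94
B: hapax=12, V=27, ratio=0.44
Difference = 0.94 − 0.44 = 0.50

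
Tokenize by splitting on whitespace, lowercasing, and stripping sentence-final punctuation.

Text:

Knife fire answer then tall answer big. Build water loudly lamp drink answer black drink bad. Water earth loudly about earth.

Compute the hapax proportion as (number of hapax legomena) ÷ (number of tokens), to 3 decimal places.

0.476

Frequencies: answer:3, water:2, loudly:2, drink:2, earth:2, knife:1, fire:1, then:1, tall:1, big:1, build:1, lamp:1, black:1, bad:1, about:1
Hapax count = 10; token count = 21.
Ratio = 10 / 21 = 0.476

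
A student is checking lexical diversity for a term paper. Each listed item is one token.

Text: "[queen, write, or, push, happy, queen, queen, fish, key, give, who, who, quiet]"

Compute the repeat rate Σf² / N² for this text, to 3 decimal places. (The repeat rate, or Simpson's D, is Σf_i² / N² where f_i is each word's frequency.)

0.124

Frequencies: queen:3, who:2, write:1, or:1, push:1, happy:1, fish:1, key:1, give:1, quiet:1
Σf² = 21; N² = 169
Repeat rate = 21 / 169 = 0.124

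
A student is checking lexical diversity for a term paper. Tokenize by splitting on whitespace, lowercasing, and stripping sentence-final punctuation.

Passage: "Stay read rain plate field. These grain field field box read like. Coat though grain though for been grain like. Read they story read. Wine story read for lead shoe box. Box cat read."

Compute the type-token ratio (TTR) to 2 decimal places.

0.56

N = 34 tokens, V = 19 types.
TTR = V / N = 19 / 34 = 0.56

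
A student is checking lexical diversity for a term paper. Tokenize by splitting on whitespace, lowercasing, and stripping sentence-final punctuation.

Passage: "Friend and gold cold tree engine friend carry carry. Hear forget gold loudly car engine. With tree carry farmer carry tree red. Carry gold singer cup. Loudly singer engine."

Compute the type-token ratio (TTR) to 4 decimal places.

N = 29 tokens, V = 16 types.
TTR = V / N = 16 / 29 = 0.5517

0.5517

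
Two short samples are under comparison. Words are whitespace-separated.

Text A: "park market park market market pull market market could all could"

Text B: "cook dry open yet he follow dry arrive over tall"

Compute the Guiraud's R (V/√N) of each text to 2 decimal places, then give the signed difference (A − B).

A: V=5, N=11, R=1.51
B: V=9, N=10, R=2.85
Difference = 1.51 − 2.85 = -1.34

-1.34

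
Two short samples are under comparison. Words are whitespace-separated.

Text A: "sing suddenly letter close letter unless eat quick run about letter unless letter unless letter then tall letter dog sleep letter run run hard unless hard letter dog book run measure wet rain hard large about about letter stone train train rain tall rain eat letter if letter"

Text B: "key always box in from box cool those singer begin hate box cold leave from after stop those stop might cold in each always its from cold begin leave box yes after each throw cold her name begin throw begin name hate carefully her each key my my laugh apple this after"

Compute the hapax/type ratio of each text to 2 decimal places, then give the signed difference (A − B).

A: hapax=12, V=22, ratio=0.55
B: hapax=9, V=26, ratio=0.35
Difference = 0.55 − 0.35 = 0.20

0.20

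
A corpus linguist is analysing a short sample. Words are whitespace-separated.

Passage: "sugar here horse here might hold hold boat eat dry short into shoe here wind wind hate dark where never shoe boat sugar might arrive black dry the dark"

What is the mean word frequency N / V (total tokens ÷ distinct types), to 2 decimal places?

1.53

N = 29 tokens, V = 19 types.
Mean frequency = N / V = 29 / 19 = 1.53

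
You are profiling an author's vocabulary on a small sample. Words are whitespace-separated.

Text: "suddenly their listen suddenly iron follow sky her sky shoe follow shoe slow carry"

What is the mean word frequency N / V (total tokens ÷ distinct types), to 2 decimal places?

1.40

N = 14 tokens, V = 10 types.
Mean frequency = N / V = 14 / 10 = 1.40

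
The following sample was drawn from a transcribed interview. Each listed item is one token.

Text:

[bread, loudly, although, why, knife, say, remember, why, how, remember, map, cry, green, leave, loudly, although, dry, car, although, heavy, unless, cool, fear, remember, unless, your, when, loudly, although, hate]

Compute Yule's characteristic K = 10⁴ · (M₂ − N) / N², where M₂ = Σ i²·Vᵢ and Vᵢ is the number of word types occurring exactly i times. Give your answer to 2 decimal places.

311.11

Frequencies: although:4, loudly:3, remember:3, why:2, unless:2, bread:1, knife:1, say:1, how:1, map:1, cry:1, green:1, leave:1, dry:1, car:1, heavy:1, cool:1, fear:1, your:1, when:1, … (1 more, each freq 1)
N = 30. Frequency spectrum: V_1=16, V_2=2, V_3=2, V_4=1
M₂ = 1²·16 + 2²·2 + 3²·2 + 4²·1 = 58
K = 10000 × (58 − 30) / 30² = 311.11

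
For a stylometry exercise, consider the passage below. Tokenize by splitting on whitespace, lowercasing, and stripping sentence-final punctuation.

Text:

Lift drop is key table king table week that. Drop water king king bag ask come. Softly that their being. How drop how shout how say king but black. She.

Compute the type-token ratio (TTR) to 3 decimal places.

N = 30 tokens, V = 21 types.
TTR = V / N = 21 / 30 = 0.700

0.700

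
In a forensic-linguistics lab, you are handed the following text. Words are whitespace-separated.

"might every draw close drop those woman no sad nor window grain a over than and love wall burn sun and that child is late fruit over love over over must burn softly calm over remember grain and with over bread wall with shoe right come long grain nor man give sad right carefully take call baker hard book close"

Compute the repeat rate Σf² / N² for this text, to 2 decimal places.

0.03

Frequencies: over:6, grain:3, and:3, close:2, sad:2, nor:2, love:2, wall:2, burn:2, with:2, right:2, might:1, every:1, draw:1, drop:1, those:1, woman:1, no:1, window:1, a:1, … (23 more, each freq 1)
Σf² = 118; N² = 3600
Repeat rate = 118 / 3600 = 0.03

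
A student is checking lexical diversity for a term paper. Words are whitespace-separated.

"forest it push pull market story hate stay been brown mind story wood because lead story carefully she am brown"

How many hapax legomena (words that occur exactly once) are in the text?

15

Frequencies: story:3, brown:2, forest:1, it:1, push:1, pull:1, market:1, hate:1, stay:1, been:1, mind:1, wood:1, because:1, lead:1, carefully:1, she:1, am:1
Hapax (freq=1): am, because, been, carefully, forest, hate, it, lead, market, mind, pull, push, she, stay, wood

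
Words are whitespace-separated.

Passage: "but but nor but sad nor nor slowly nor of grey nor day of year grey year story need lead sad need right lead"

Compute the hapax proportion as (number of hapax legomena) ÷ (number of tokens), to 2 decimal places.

0.17

Frequencies: nor:5, but:3, sad:2, of:2, grey:2, year:2, need:2, lead:2, slowly:1, day:1, story:1, right:1
Hapax count = 4; token count = 24.
Ratio = 4 / 24 = 0.17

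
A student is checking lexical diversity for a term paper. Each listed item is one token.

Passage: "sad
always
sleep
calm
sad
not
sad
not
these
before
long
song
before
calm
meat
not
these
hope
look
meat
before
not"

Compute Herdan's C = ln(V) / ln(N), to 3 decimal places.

N = 22, V = 12.
ln(V) = 2.484907, ln(N) = 3.091042
C = 2.484907 / 3.091042 = 0.804

0.804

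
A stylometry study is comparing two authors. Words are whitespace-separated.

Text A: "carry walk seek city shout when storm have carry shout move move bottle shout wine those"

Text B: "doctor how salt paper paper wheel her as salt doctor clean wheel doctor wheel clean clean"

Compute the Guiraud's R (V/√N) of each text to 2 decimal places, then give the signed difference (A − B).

A: V=12, N=16, R=3.00
B: V=8, N=16, R=2.00
Difference = 3.00 − 2.00 = 1.00

1.00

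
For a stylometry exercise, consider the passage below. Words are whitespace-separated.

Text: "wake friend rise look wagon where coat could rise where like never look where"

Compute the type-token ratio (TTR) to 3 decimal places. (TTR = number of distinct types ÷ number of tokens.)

0.714

N = 14 tokens, V = 10 types.
TTR = V / N = 10 / 14 = 0.714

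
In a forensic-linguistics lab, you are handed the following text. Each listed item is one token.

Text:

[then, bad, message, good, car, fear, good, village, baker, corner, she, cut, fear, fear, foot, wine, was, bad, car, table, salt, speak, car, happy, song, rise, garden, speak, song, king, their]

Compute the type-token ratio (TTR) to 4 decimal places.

0.7419

N = 31 tokens, V = 23 types.
TTR = V / N = 23 / 31 = 0.7419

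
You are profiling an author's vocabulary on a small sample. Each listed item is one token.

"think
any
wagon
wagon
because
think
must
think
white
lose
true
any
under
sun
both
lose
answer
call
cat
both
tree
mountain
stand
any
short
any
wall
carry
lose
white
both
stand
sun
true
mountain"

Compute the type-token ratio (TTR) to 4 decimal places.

0.5714

N = 35 tokens, V = 20 types.
TTR = V / N = 20 / 35 = 0.5714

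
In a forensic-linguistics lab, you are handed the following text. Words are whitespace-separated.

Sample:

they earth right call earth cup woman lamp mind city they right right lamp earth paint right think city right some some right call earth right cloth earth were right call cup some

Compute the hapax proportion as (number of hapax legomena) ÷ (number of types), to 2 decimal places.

0.43

Frequencies: right:8, earth:5, call:3, some:3, they:2, cup:2, lamp:2, city:2, woman:1, mind:1, paint:1, think:1, cloth:1, were:1
Hapax count = 6; type count = 14.
Ratio = 6 / 14 = 0.43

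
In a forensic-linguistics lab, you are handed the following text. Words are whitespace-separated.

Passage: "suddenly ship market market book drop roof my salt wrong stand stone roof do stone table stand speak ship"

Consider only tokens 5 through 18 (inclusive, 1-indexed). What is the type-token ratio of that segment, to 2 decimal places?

Segment tokens 5–18: book, drop, roof, my, salt, wrong, stand, stone, roof, do, stone, table, stand, speak
Segment N = 14, segment V = 11.
TTR = 11 / 14 = 0.79

0.79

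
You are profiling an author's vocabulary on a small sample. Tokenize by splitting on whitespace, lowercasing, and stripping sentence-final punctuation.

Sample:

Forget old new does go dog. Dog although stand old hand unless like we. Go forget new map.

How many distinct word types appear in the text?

13

Distinct types: {although, does, dog, forget, go, hand, like, map, new, old, stand, unless, we}
V = 13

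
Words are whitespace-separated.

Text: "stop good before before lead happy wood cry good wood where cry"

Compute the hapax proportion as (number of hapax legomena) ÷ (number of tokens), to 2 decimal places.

Frequencies: good:2, before:2, wood:2, cry:2, stop:1, lead:1, happy:1, where:1
Hapax count = 4; token count = 12.
Ratio = 4 / 12 = 0.33

0.33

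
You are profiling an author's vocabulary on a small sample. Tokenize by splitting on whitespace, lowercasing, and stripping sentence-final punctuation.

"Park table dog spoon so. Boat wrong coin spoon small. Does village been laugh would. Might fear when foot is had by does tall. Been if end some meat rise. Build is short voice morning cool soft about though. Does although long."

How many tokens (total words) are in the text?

42

Tokens: park, table, dog, spoon, so, boat, wrong, coin, spoon, small, does, village, been, laugh, would, might, fear, when, foot, is, had, by, does, tall, been, if, end, some, meat, rise, build, is, short, voice, morning, cool, soft, about, though, does, although, long
N = 42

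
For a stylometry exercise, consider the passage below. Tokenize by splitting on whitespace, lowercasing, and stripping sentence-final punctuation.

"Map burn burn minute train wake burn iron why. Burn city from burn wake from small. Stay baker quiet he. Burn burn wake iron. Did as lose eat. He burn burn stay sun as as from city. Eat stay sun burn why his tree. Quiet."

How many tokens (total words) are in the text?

Tokens: map, burn, burn, minute, train, wake, burn, iron, why, burn, city, from, burn, wake, from, small, stay, baker, quiet, he, burn, burn, wake, iron, did, as, lose, eat, he, burn, burn, stay, sun, as, as, from, city, eat, stay, sun, burn, why, his, tree, quiet
N = 45

45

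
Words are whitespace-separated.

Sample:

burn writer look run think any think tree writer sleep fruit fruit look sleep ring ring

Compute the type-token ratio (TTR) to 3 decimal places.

0.625

N = 16 tokens, V = 10 types.
TTR = V / N = 10 / 16 = 0.625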